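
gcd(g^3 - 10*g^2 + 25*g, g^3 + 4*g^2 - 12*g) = g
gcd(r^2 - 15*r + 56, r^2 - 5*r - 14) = r - 7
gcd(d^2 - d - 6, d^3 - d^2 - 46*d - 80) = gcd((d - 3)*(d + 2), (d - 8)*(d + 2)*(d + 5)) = d + 2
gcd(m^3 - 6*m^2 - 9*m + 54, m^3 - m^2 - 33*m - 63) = m + 3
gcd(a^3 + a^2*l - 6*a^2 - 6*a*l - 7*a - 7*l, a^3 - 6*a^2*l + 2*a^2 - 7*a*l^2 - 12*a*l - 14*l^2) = a + l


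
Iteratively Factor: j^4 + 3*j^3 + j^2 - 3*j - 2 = (j + 1)*(j^3 + 2*j^2 - j - 2) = (j - 1)*(j + 1)*(j^2 + 3*j + 2) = (j - 1)*(j + 1)^2*(j + 2)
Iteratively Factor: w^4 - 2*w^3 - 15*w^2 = (w + 3)*(w^3 - 5*w^2) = (w - 5)*(w + 3)*(w^2) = w*(w - 5)*(w + 3)*(w)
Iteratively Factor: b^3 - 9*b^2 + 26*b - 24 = (b - 3)*(b^2 - 6*b + 8) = (b - 3)*(b - 2)*(b - 4)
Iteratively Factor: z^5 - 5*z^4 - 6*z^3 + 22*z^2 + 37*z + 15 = (z - 5)*(z^4 - 6*z^2 - 8*z - 3) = (z - 5)*(z - 3)*(z^3 + 3*z^2 + 3*z + 1) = (z - 5)*(z - 3)*(z + 1)*(z^2 + 2*z + 1) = (z - 5)*(z - 3)*(z + 1)^2*(z + 1)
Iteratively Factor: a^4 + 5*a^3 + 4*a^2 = (a)*(a^3 + 5*a^2 + 4*a) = a*(a + 4)*(a^2 + a) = a*(a + 1)*(a + 4)*(a)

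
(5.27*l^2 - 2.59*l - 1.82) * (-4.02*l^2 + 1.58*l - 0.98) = -21.1854*l^4 + 18.7384*l^3 - 1.9404*l^2 - 0.337400000000001*l + 1.7836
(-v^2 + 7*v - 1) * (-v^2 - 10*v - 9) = v^4 + 3*v^3 - 60*v^2 - 53*v + 9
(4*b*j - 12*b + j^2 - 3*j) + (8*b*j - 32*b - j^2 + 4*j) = 12*b*j - 44*b + j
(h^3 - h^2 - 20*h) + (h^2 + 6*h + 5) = h^3 - 14*h + 5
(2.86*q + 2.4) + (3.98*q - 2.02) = 6.84*q + 0.38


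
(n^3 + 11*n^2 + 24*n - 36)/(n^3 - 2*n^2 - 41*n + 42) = (n + 6)/(n - 7)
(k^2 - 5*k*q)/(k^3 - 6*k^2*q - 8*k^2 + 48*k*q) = (k - 5*q)/(k^2 - 6*k*q - 8*k + 48*q)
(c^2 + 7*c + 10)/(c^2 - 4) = (c + 5)/(c - 2)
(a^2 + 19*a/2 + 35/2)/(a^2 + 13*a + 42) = (a + 5/2)/(a + 6)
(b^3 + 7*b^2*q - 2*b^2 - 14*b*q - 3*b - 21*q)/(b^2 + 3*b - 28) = (b^3 + 7*b^2*q - 2*b^2 - 14*b*q - 3*b - 21*q)/(b^2 + 3*b - 28)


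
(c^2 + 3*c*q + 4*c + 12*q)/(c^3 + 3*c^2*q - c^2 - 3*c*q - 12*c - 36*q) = (c + 4)/(c^2 - c - 12)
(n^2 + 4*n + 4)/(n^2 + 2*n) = (n + 2)/n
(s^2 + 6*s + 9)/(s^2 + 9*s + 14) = (s^2 + 6*s + 9)/(s^2 + 9*s + 14)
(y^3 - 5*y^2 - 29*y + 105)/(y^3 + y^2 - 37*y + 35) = (y^3 - 5*y^2 - 29*y + 105)/(y^3 + y^2 - 37*y + 35)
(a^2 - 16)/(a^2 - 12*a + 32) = (a + 4)/(a - 8)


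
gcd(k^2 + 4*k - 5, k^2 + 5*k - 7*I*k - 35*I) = k + 5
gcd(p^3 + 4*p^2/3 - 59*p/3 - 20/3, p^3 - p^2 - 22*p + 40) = p^2 + p - 20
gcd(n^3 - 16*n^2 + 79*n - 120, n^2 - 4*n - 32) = n - 8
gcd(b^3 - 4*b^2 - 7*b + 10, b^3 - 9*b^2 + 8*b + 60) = b^2 - 3*b - 10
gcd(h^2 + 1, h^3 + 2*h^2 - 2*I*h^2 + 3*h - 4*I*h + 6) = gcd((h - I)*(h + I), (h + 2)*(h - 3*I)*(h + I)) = h + I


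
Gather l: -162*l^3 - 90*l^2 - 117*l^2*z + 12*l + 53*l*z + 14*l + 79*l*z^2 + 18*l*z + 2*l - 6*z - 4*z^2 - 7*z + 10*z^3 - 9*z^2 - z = -162*l^3 + l^2*(-117*z - 90) + l*(79*z^2 + 71*z + 28) + 10*z^3 - 13*z^2 - 14*z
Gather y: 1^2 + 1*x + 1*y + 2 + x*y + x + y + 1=2*x + y*(x + 2) + 4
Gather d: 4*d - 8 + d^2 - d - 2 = d^2 + 3*d - 10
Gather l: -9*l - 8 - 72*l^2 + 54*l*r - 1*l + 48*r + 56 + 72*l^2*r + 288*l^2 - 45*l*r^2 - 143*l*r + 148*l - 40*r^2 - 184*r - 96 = l^2*(72*r + 216) + l*(-45*r^2 - 89*r + 138) - 40*r^2 - 136*r - 48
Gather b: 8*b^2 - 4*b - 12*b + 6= 8*b^2 - 16*b + 6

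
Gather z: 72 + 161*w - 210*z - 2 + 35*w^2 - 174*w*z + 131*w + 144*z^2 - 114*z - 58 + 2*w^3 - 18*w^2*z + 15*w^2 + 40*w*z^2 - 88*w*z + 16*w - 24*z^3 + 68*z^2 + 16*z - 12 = 2*w^3 + 50*w^2 + 308*w - 24*z^3 + z^2*(40*w + 212) + z*(-18*w^2 - 262*w - 308)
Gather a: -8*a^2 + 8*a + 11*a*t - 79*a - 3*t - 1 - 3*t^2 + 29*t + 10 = -8*a^2 + a*(11*t - 71) - 3*t^2 + 26*t + 9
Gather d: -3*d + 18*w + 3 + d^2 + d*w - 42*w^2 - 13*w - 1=d^2 + d*(w - 3) - 42*w^2 + 5*w + 2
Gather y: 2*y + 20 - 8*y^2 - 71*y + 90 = -8*y^2 - 69*y + 110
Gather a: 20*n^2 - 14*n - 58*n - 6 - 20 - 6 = 20*n^2 - 72*n - 32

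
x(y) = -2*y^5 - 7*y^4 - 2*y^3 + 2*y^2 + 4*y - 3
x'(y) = -10*y^4 - 28*y^3 - 6*y^2 + 4*y + 4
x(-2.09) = -38.17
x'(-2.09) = 34.25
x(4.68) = -7993.62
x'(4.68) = -7775.94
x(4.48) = -6553.79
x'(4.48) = -6644.34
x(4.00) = -3923.00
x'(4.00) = -4428.00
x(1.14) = -14.48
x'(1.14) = -57.61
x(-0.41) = -4.34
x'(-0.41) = 3.00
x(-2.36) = -45.74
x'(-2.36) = 18.98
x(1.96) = -163.69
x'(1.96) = -369.62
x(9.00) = -165288.00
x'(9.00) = -86468.00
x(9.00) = -165288.00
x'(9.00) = -86468.00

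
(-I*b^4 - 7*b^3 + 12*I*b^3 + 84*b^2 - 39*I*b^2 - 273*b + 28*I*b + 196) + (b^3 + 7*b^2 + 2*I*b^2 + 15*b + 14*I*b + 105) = -I*b^4 - 6*b^3 + 12*I*b^3 + 91*b^2 - 37*I*b^2 - 258*b + 42*I*b + 301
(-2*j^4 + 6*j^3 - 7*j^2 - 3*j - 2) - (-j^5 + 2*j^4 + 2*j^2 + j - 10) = j^5 - 4*j^4 + 6*j^3 - 9*j^2 - 4*j + 8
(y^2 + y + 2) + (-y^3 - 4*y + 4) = -y^3 + y^2 - 3*y + 6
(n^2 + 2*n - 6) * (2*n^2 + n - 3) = 2*n^4 + 5*n^3 - 13*n^2 - 12*n + 18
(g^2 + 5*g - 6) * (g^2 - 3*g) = g^4 + 2*g^3 - 21*g^2 + 18*g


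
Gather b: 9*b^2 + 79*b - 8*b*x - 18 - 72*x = 9*b^2 + b*(79 - 8*x) - 72*x - 18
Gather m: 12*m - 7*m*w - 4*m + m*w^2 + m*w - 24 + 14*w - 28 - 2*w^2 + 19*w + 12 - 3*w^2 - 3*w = m*(w^2 - 6*w + 8) - 5*w^2 + 30*w - 40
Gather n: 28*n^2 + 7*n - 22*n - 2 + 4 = 28*n^2 - 15*n + 2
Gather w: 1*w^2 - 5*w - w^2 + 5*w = 0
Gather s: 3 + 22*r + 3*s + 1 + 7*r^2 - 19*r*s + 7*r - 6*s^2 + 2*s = 7*r^2 + 29*r - 6*s^2 + s*(5 - 19*r) + 4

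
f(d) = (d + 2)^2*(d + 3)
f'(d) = (d + 2)^2 + (d + 3)*(2*d + 4)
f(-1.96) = 0.00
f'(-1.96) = 0.08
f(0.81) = 30.08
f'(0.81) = 29.31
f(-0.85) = 2.84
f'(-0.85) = 6.27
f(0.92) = 33.42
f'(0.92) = 31.42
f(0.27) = 16.85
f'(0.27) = 20.00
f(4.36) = 297.71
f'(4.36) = 134.07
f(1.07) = 38.36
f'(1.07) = 34.41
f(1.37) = 49.63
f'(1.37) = 40.81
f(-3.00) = 0.00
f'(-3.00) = 1.00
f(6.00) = 576.00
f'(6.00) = 208.00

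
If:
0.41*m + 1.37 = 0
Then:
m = -3.34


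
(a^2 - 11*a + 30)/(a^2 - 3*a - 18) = (a - 5)/(a + 3)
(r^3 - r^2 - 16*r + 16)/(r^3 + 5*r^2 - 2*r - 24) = (r^2 - 5*r + 4)/(r^2 + r - 6)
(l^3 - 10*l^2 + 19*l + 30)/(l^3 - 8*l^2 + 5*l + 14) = (l^2 - 11*l + 30)/(l^2 - 9*l + 14)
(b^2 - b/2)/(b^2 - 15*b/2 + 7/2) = b/(b - 7)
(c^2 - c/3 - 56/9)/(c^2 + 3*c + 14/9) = (3*c - 8)/(3*c + 2)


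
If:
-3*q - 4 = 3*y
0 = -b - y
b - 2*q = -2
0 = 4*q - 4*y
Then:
No Solution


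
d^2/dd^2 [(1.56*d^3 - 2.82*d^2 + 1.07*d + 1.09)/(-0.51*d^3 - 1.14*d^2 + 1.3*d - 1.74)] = (3.280932*d^6 - 7.875522*d^5 + 20.695392*d^4 - 40.09962*d^3 - 5.15934000000001*d^2 - 0.107748000000003*d + 12.875032)/(0.132651*d^9 + 0.889542*d^8 + 0.973998*d^7 - 1.695654*d^6 + 3.587076*d^5 + 5.641992*d^4 - 13.036852*d^3 + 19.176192*d^2 - 11.80764*d + 5.268024)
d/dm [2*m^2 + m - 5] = 4*m + 1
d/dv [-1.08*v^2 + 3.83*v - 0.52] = 3.83 - 2.16*v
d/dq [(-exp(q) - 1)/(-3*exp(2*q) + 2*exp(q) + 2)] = 3*(-exp(q) - 2)*exp(2*q)/(9*exp(4*q) - 12*exp(3*q) - 8*exp(2*q) + 8*exp(q) + 4)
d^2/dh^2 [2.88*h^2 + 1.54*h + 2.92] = 5.76000000000000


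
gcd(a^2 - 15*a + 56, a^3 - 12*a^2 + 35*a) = a - 7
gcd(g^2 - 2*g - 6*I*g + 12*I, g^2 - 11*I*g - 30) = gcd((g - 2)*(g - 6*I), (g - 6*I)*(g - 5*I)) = g - 6*I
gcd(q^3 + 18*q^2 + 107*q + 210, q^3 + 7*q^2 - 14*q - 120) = q^2 + 11*q + 30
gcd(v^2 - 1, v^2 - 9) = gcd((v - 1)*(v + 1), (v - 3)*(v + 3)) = 1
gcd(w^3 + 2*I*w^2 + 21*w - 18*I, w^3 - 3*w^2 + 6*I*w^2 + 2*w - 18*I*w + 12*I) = w + 6*I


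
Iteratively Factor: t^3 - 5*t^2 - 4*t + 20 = (t - 2)*(t^2 - 3*t - 10) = (t - 2)*(t + 2)*(t - 5)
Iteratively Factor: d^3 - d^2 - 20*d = (d)*(d^2 - d - 20) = d*(d + 4)*(d - 5)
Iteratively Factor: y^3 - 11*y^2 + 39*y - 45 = (y - 3)*(y^2 - 8*y + 15) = (y - 5)*(y - 3)*(y - 3)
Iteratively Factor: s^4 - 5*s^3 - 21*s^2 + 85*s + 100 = (s + 1)*(s^3 - 6*s^2 - 15*s + 100) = (s + 1)*(s + 4)*(s^2 - 10*s + 25) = (s - 5)*(s + 1)*(s + 4)*(s - 5)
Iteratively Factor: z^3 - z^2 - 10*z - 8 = (z + 1)*(z^2 - 2*z - 8) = (z + 1)*(z + 2)*(z - 4)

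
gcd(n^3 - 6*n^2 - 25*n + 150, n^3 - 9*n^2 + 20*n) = n - 5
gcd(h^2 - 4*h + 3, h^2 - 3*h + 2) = h - 1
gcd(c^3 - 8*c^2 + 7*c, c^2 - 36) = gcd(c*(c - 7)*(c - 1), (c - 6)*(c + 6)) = 1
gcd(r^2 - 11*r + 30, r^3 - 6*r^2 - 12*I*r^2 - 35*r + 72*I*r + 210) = r - 6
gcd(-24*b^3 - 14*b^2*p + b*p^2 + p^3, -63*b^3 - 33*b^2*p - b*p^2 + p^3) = 3*b + p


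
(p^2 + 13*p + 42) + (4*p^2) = 5*p^2 + 13*p + 42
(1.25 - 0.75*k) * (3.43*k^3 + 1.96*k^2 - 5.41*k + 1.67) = -2.5725*k^4 + 2.8175*k^3 + 6.5075*k^2 - 8.015*k + 2.0875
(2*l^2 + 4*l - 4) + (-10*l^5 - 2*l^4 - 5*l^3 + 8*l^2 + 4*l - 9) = -10*l^5 - 2*l^4 - 5*l^3 + 10*l^2 + 8*l - 13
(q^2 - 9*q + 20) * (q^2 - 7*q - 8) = q^4 - 16*q^3 + 75*q^2 - 68*q - 160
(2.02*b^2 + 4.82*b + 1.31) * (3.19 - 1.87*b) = -3.7774*b^3 - 2.5696*b^2 + 12.9261*b + 4.1789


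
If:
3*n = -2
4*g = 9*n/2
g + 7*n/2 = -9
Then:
No Solution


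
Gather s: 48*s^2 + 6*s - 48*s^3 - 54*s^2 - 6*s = -48*s^3 - 6*s^2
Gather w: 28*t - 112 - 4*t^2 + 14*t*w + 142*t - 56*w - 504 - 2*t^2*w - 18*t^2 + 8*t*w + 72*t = -22*t^2 + 242*t + w*(-2*t^2 + 22*t - 56) - 616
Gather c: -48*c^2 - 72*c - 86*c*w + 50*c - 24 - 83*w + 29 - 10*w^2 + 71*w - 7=-48*c^2 + c*(-86*w - 22) - 10*w^2 - 12*w - 2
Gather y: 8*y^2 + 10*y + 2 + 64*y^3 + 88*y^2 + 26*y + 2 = 64*y^3 + 96*y^2 + 36*y + 4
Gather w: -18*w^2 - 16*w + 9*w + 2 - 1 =-18*w^2 - 7*w + 1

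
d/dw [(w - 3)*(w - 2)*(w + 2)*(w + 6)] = 4*w^3 + 9*w^2 - 44*w - 12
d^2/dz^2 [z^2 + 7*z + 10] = 2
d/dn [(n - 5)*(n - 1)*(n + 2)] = 3*n^2 - 8*n - 7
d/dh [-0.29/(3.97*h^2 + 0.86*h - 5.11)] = (2.3026*h + 0.2494)/(3.97*h^2 + 0.86*h - 5.11)^2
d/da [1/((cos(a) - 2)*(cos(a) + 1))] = (-sin(a) + sin(2*a))/((cos(a) - 2)^2*(cos(a) + 1)^2)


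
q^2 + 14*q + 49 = (q + 7)^2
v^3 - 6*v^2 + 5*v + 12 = (v - 4)*(v - 3)*(v + 1)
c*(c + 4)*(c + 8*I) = c^3 + 4*c^2 + 8*I*c^2 + 32*I*c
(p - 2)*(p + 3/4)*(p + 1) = p^3 - p^2/4 - 11*p/4 - 3/2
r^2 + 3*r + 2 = (r + 1)*(r + 2)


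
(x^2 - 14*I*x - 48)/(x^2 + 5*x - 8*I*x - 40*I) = (x - 6*I)/(x + 5)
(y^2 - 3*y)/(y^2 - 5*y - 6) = y*(3 - y)/(-y^2 + 5*y + 6)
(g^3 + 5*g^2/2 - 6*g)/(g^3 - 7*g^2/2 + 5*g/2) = (2*g^2 + 5*g - 12)/(2*g^2 - 7*g + 5)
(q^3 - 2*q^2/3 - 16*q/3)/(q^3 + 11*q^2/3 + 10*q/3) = (3*q - 8)/(3*q + 5)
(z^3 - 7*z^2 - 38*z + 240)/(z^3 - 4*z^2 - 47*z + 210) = (z^2 - 2*z - 48)/(z^2 + z - 42)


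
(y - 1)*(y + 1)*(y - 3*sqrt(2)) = y^3 - 3*sqrt(2)*y^2 - y + 3*sqrt(2)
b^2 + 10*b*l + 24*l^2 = (b + 4*l)*(b + 6*l)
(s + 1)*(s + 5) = s^2 + 6*s + 5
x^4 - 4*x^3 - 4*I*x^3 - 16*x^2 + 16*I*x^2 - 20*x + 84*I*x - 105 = (x - 7)*(x + 3)*(x - 5*I)*(x + I)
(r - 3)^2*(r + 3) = r^3 - 3*r^2 - 9*r + 27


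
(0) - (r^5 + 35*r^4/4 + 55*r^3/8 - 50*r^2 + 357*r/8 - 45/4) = -r^5 - 35*r^4/4 - 55*r^3/8 + 50*r^2 - 357*r/8 + 45/4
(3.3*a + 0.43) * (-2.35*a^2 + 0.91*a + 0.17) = -7.755*a^3 + 1.9925*a^2 + 0.9523*a + 0.0731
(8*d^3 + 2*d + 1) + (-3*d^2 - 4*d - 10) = 8*d^3 - 3*d^2 - 2*d - 9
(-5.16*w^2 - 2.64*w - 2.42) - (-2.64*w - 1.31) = -5.16*w^2 - 1.11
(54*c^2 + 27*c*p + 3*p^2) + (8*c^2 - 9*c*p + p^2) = 62*c^2 + 18*c*p + 4*p^2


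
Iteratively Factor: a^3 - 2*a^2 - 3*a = (a + 1)*(a^2 - 3*a) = a*(a + 1)*(a - 3)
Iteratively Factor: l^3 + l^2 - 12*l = (l + 4)*(l^2 - 3*l) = (l - 3)*(l + 4)*(l)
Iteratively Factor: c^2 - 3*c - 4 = (c + 1)*(c - 4)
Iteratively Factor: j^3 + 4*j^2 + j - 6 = (j - 1)*(j^2 + 5*j + 6) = (j - 1)*(j + 2)*(j + 3)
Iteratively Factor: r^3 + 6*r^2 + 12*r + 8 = (r + 2)*(r^2 + 4*r + 4) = (r + 2)^2*(r + 2)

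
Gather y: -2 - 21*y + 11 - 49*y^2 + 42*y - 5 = -49*y^2 + 21*y + 4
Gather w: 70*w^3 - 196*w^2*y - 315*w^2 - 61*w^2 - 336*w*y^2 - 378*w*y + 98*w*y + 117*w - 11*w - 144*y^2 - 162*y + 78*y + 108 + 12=70*w^3 + w^2*(-196*y - 376) + w*(-336*y^2 - 280*y + 106) - 144*y^2 - 84*y + 120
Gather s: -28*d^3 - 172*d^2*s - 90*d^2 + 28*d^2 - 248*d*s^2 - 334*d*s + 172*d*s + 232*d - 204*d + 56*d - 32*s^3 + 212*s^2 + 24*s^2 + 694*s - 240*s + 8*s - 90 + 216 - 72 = -28*d^3 - 62*d^2 + 84*d - 32*s^3 + s^2*(236 - 248*d) + s*(-172*d^2 - 162*d + 462) + 54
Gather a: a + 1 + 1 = a + 2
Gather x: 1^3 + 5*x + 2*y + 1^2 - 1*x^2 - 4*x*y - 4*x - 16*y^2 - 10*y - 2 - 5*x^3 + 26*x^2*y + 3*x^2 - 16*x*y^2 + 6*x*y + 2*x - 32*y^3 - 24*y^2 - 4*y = -5*x^3 + x^2*(26*y + 2) + x*(-16*y^2 + 2*y + 3) - 32*y^3 - 40*y^2 - 12*y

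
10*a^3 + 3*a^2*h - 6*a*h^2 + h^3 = (-5*a + h)*(-2*a + h)*(a + h)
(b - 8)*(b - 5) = b^2 - 13*b + 40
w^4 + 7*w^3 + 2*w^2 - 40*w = w*(w - 2)*(w + 4)*(w + 5)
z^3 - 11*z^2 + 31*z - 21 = (z - 7)*(z - 3)*(z - 1)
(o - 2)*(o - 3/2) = o^2 - 7*o/2 + 3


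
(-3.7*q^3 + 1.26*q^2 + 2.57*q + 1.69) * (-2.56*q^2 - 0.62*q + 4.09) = 9.472*q^5 - 0.9316*q^4 - 22.4934*q^3 - 0.7664*q^2 + 9.4635*q + 6.9121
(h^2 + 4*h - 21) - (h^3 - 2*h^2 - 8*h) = -h^3 + 3*h^2 + 12*h - 21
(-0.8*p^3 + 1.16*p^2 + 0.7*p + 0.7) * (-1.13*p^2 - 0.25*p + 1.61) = 0.904*p^5 - 1.1108*p^4 - 2.369*p^3 + 0.9016*p^2 + 0.952*p + 1.127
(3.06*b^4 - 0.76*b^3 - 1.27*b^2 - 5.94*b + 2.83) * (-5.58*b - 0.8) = -17.0748*b^5 + 1.7928*b^4 + 7.6946*b^3 + 34.1612*b^2 - 11.0394*b - 2.264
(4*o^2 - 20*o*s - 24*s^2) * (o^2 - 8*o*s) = 4*o^4 - 52*o^3*s + 136*o^2*s^2 + 192*o*s^3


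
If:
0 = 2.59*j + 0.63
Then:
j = -0.24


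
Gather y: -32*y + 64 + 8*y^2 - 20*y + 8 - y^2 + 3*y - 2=7*y^2 - 49*y + 70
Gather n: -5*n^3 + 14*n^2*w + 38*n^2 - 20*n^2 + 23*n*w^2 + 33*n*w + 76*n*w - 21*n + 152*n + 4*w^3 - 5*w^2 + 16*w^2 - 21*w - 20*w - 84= -5*n^3 + n^2*(14*w + 18) + n*(23*w^2 + 109*w + 131) + 4*w^3 + 11*w^2 - 41*w - 84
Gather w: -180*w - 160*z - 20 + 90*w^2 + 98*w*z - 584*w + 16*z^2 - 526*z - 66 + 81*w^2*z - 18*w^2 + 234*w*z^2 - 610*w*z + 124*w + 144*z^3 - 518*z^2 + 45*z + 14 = w^2*(81*z + 72) + w*(234*z^2 - 512*z - 640) + 144*z^3 - 502*z^2 - 641*z - 72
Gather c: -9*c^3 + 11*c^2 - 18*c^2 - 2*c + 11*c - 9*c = -9*c^3 - 7*c^2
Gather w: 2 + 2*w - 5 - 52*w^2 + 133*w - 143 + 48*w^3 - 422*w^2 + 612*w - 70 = 48*w^3 - 474*w^2 + 747*w - 216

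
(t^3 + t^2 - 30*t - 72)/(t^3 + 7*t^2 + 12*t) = (t - 6)/t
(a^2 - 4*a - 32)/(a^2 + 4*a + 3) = (a^2 - 4*a - 32)/(a^2 + 4*a + 3)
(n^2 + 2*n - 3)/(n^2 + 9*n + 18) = (n - 1)/(n + 6)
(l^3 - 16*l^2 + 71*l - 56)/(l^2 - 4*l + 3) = (l^2 - 15*l + 56)/(l - 3)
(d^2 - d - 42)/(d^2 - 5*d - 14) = (d + 6)/(d + 2)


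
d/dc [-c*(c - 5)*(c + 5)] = 25 - 3*c^2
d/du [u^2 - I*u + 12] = 2*u - I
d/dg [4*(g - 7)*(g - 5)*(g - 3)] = 12*g^2 - 120*g + 284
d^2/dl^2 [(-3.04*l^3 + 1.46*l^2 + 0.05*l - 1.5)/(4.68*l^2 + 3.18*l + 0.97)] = (-1.56319401867222e-13*l^4 - 75.148992*l^3 - 293.1516*l^2 - 152.465496*l - 14.279432)/(102.503232*l^6 + 208.948896*l^5 + 205.71408*l^4 + 118.773*l^3 + 42.63732*l^2 + 8.976186*l + 0.912673)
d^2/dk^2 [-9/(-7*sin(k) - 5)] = 63*(-7*sin(k)^2 + 5*sin(k) + 14)/(7*sin(k) + 5)^3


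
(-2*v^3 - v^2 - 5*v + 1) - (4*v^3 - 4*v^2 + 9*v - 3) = -6*v^3 + 3*v^2 - 14*v + 4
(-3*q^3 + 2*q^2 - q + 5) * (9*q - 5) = -27*q^4 + 33*q^3 - 19*q^2 + 50*q - 25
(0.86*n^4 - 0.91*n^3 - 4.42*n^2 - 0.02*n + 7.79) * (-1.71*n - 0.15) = -1.4706*n^5 + 1.4271*n^4 + 7.6947*n^3 + 0.6972*n^2 - 13.3179*n - 1.1685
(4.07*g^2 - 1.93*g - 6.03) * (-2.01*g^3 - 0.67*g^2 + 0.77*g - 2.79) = -8.1807*g^5 + 1.1524*g^4 + 16.5473*g^3 - 8.8013*g^2 + 0.741599999999999*g + 16.8237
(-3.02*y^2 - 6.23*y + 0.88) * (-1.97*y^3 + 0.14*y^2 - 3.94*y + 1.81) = 5.9494*y^5 + 11.8503*y^4 + 9.293*y^3 + 19.2032*y^2 - 14.7435*y + 1.5928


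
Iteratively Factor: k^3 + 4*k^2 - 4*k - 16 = (k - 2)*(k^2 + 6*k + 8) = (k - 2)*(k + 2)*(k + 4)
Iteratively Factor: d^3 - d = (d - 1)*(d^2 + d) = d*(d - 1)*(d + 1)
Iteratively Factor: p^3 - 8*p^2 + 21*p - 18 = (p - 3)*(p^2 - 5*p + 6) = (p - 3)*(p - 2)*(p - 3)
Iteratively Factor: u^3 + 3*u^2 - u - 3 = (u + 3)*(u^2 - 1) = (u + 1)*(u + 3)*(u - 1)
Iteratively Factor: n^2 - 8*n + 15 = (n - 5)*(n - 3)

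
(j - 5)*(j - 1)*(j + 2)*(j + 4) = j^4 - 23*j^2 - 18*j + 40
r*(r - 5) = r^2 - 5*r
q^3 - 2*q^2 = q^2*(q - 2)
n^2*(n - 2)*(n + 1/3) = n^4 - 5*n^3/3 - 2*n^2/3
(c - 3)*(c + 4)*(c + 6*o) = c^3 + 6*c^2*o + c^2 + 6*c*o - 12*c - 72*o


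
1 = 1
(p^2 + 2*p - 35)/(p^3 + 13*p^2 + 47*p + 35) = (p - 5)/(p^2 + 6*p + 5)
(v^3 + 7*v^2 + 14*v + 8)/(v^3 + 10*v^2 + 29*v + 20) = (v + 2)/(v + 5)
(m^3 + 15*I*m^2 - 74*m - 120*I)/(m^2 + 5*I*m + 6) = (m^2 + 9*I*m - 20)/(m - I)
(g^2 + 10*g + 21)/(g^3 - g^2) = (g^2 + 10*g + 21)/(g^2*(g - 1))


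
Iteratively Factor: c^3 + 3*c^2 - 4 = (c - 1)*(c^2 + 4*c + 4) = (c - 1)*(c + 2)*(c + 2)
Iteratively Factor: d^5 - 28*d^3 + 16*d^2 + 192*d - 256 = (d - 4)*(d^4 + 4*d^3 - 12*d^2 - 32*d + 64) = (d - 4)*(d - 2)*(d^3 + 6*d^2 - 32) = (d - 4)*(d - 2)*(d + 4)*(d^2 + 2*d - 8) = (d - 4)*(d - 2)^2*(d + 4)*(d + 4)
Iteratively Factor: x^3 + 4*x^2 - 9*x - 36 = (x + 4)*(x^2 - 9) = (x + 3)*(x + 4)*(x - 3)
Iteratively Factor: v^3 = (v)*(v^2) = v^2*(v)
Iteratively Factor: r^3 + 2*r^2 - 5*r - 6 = (r + 1)*(r^2 + r - 6) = (r + 1)*(r + 3)*(r - 2)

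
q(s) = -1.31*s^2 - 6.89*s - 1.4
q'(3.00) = -14.75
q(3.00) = -33.86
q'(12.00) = -38.33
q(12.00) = -272.72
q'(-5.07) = 6.39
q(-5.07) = -0.14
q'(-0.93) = -4.45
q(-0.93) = 3.87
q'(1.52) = -10.87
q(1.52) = -14.90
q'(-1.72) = -2.38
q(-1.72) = 6.58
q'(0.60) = -8.46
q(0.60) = -6.01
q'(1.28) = -10.24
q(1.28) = -12.37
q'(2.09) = -12.37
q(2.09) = -21.52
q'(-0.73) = -4.98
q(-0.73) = 2.93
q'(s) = -2.62*s - 6.89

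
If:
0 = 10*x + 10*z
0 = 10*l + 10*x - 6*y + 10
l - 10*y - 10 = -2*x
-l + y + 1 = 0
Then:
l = -16/49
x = -72/49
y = -65/49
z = 72/49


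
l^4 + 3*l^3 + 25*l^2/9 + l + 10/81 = (l + 1/3)^2*(l + 2/3)*(l + 5/3)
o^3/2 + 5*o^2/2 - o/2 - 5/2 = (o/2 + 1/2)*(o - 1)*(o + 5)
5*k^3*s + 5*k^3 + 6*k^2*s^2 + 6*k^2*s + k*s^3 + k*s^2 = (k + s)*(5*k + s)*(k*s + k)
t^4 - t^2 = t^2*(t - 1)*(t + 1)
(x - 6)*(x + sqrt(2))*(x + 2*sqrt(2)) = x^3 - 6*x^2 + 3*sqrt(2)*x^2 - 18*sqrt(2)*x + 4*x - 24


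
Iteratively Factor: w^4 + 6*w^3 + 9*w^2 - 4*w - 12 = (w + 2)*(w^3 + 4*w^2 + w - 6) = (w - 1)*(w + 2)*(w^2 + 5*w + 6) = (w - 1)*(w + 2)*(w + 3)*(w + 2)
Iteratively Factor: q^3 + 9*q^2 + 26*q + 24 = (q + 3)*(q^2 + 6*q + 8) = (q + 3)*(q + 4)*(q + 2)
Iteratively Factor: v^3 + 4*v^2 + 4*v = (v)*(v^2 + 4*v + 4) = v*(v + 2)*(v + 2)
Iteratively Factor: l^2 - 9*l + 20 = (l - 4)*(l - 5)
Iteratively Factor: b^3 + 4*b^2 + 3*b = (b + 3)*(b^2 + b) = b*(b + 3)*(b + 1)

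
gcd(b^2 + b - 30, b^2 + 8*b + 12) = b + 6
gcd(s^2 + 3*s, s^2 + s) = s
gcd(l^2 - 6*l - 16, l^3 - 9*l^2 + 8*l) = l - 8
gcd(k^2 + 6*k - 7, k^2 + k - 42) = k + 7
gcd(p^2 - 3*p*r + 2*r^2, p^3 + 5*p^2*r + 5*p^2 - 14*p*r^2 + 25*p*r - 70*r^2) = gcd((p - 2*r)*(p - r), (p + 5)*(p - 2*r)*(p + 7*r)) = p - 2*r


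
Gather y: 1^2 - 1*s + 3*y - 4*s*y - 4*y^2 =-s - 4*y^2 + y*(3 - 4*s) + 1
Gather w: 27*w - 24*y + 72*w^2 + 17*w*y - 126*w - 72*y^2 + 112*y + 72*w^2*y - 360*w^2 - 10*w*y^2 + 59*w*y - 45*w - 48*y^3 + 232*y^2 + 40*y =w^2*(72*y - 288) + w*(-10*y^2 + 76*y - 144) - 48*y^3 + 160*y^2 + 128*y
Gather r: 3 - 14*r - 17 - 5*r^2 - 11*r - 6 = -5*r^2 - 25*r - 20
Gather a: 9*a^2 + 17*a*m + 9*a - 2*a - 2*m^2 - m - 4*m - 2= 9*a^2 + a*(17*m + 7) - 2*m^2 - 5*m - 2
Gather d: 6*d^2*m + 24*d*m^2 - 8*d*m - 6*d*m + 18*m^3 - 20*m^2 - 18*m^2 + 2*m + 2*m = 6*d^2*m + d*(24*m^2 - 14*m) + 18*m^3 - 38*m^2 + 4*m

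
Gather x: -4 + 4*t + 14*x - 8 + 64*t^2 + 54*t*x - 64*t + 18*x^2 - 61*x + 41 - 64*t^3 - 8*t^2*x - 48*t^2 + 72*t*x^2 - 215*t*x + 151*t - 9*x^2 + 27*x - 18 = -64*t^3 + 16*t^2 + 91*t + x^2*(72*t + 9) + x*(-8*t^2 - 161*t - 20) + 11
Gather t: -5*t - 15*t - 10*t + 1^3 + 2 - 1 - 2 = -30*t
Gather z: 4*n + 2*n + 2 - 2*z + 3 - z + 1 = 6*n - 3*z + 6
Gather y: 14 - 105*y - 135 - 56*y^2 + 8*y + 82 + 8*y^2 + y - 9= -48*y^2 - 96*y - 48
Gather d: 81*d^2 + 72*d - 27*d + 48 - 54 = 81*d^2 + 45*d - 6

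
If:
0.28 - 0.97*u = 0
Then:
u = 0.29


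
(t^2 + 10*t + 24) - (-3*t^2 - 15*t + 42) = 4*t^2 + 25*t - 18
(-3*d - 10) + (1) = -3*d - 9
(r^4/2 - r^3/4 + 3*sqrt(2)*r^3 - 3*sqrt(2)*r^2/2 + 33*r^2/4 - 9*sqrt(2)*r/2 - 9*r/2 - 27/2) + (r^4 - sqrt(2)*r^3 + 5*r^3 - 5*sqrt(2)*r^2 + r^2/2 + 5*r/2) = 3*r^4/2 + 2*sqrt(2)*r^3 + 19*r^3/4 - 13*sqrt(2)*r^2/2 + 35*r^2/4 - 9*sqrt(2)*r/2 - 2*r - 27/2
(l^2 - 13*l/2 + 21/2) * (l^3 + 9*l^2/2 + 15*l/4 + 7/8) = l^5 - 2*l^4 - 15*l^3 + 95*l^2/4 + 539*l/16 + 147/16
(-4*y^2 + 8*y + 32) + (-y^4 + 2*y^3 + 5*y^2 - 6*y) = -y^4 + 2*y^3 + y^2 + 2*y + 32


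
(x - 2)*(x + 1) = x^2 - x - 2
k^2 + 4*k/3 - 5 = (k - 5/3)*(k + 3)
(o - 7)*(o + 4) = o^2 - 3*o - 28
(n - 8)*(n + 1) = n^2 - 7*n - 8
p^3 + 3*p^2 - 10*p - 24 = (p - 3)*(p + 2)*(p + 4)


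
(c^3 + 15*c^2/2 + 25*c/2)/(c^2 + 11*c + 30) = c*(2*c + 5)/(2*(c + 6))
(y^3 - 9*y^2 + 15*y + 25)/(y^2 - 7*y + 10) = (y^2 - 4*y - 5)/(y - 2)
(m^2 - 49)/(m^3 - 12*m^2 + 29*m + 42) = (m + 7)/(m^2 - 5*m - 6)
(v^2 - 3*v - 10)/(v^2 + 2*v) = (v - 5)/v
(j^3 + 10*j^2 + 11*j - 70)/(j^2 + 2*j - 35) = (j^2 + 3*j - 10)/(j - 5)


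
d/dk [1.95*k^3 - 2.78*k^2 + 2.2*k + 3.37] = 5.85*k^2 - 5.56*k + 2.2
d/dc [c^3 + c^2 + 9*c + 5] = 3*c^2 + 2*c + 9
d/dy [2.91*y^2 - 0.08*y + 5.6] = 5.82*y - 0.08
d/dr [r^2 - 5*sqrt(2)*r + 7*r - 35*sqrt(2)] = 2*r - 5*sqrt(2) + 7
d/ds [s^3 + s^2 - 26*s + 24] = 3*s^2 + 2*s - 26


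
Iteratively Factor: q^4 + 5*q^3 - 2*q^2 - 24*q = (q + 4)*(q^3 + q^2 - 6*q) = (q - 2)*(q + 4)*(q^2 + 3*q) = q*(q - 2)*(q + 4)*(q + 3)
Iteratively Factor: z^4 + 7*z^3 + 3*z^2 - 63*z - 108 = (z - 3)*(z^3 + 10*z^2 + 33*z + 36) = (z - 3)*(z + 3)*(z^2 + 7*z + 12) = (z - 3)*(z + 3)*(z + 4)*(z + 3)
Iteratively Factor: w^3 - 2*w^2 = (w)*(w^2 - 2*w) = w^2*(w - 2)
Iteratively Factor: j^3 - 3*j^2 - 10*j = (j - 5)*(j^2 + 2*j) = j*(j - 5)*(j + 2)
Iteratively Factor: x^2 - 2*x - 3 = (x + 1)*(x - 3)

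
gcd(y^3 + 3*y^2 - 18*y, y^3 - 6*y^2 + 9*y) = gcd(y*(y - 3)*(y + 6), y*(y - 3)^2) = y^2 - 3*y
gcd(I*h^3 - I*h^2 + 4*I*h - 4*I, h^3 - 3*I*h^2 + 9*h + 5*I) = 1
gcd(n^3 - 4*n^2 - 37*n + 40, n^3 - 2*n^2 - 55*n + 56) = n^2 - 9*n + 8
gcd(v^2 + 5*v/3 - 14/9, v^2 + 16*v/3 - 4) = v - 2/3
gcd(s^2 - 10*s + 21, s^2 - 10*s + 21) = s^2 - 10*s + 21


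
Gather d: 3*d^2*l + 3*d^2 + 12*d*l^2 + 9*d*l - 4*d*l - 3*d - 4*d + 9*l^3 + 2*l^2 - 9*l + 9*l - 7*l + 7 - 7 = d^2*(3*l + 3) + d*(12*l^2 + 5*l - 7) + 9*l^3 + 2*l^2 - 7*l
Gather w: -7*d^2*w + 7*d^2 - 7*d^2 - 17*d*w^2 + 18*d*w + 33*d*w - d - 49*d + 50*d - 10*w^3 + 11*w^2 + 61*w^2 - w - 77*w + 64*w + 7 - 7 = -10*w^3 + w^2*(72 - 17*d) + w*(-7*d^2 + 51*d - 14)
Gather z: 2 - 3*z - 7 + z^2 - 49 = z^2 - 3*z - 54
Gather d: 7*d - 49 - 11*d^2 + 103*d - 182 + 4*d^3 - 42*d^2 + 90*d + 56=4*d^3 - 53*d^2 + 200*d - 175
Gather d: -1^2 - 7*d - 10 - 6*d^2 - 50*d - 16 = -6*d^2 - 57*d - 27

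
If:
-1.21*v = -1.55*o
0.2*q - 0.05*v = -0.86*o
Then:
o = 0.780645161290323*v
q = -3.10677419354839*v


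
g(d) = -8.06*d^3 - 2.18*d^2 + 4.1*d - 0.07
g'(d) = -24.18*d^2 - 4.36*d + 4.1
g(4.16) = -600.99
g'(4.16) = -432.49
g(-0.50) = -1.66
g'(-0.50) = 0.24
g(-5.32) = 1130.00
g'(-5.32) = -657.06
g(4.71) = -871.29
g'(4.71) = -552.85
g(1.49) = -25.46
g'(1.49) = -56.08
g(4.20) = -618.45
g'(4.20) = -440.75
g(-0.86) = -0.08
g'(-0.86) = -10.03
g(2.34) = -105.68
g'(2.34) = -138.50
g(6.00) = -1794.91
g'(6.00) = -892.54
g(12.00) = -14192.47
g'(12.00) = -3530.14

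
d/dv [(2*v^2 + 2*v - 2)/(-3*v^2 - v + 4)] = 2*(2*v^2 + 2*v + 3)/(9*v^4 + 6*v^3 - 23*v^2 - 8*v + 16)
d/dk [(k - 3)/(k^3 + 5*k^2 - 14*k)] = (k*(k^2 + 5*k - 14) - (k - 3)*(3*k^2 + 10*k - 14))/(k^2*(k^2 + 5*k - 14)^2)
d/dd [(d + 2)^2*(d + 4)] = (d + 2)*(3*d + 10)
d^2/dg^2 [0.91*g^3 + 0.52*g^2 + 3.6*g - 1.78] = 5.46*g + 1.04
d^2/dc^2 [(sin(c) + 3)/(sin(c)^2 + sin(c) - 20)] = (-sin(c)^5 - 11*sin(c)^4 - 127*sin(c)^3 - 245*sin(c)^2 - 322*sin(c) + 166)/(sin(c)^2 + sin(c) - 20)^3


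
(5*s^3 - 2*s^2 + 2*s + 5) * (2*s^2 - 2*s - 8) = 10*s^5 - 14*s^4 - 32*s^3 + 22*s^2 - 26*s - 40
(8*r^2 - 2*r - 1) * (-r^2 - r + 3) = -8*r^4 - 6*r^3 + 27*r^2 - 5*r - 3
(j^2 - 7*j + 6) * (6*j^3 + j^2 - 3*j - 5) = 6*j^5 - 41*j^4 + 26*j^3 + 22*j^2 + 17*j - 30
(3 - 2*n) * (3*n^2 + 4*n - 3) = -6*n^3 + n^2 + 18*n - 9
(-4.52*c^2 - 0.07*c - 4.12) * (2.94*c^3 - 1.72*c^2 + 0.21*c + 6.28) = -13.2888*c^5 + 7.5686*c^4 - 12.9416*c^3 - 21.3139*c^2 - 1.3048*c - 25.8736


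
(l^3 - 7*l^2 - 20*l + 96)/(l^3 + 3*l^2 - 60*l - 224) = (l - 3)/(l + 7)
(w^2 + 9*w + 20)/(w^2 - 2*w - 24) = (w + 5)/(w - 6)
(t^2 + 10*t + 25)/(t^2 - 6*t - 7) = (t^2 + 10*t + 25)/(t^2 - 6*t - 7)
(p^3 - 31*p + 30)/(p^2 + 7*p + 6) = (p^2 - 6*p + 5)/(p + 1)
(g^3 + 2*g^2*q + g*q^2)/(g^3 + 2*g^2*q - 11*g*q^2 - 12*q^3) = g*(-g - q)/(-g^2 - g*q + 12*q^2)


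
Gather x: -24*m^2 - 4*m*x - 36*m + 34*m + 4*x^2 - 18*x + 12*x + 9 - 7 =-24*m^2 - 2*m + 4*x^2 + x*(-4*m - 6) + 2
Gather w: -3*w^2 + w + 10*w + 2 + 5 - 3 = -3*w^2 + 11*w + 4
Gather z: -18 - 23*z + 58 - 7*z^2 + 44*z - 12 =-7*z^2 + 21*z + 28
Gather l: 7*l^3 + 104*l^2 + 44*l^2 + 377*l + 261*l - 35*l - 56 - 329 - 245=7*l^3 + 148*l^2 + 603*l - 630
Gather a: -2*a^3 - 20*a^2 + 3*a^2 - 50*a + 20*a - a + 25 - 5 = -2*a^3 - 17*a^2 - 31*a + 20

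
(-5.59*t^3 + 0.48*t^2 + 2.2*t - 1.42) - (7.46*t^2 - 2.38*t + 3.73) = -5.59*t^3 - 6.98*t^2 + 4.58*t - 5.15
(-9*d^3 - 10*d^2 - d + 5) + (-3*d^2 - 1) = -9*d^3 - 13*d^2 - d + 4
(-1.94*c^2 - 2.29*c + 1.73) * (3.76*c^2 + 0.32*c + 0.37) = -7.2944*c^4 - 9.2312*c^3 + 5.0542*c^2 - 0.2937*c + 0.6401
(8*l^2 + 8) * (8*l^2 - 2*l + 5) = 64*l^4 - 16*l^3 + 104*l^2 - 16*l + 40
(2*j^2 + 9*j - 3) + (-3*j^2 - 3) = -j^2 + 9*j - 6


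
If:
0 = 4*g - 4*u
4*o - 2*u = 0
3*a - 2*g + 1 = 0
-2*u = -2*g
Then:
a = 2*u/3 - 1/3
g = u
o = u/2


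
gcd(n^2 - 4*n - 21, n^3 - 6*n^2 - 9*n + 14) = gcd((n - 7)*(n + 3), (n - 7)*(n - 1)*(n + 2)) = n - 7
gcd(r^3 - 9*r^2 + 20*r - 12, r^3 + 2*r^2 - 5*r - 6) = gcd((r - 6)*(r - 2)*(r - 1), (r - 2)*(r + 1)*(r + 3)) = r - 2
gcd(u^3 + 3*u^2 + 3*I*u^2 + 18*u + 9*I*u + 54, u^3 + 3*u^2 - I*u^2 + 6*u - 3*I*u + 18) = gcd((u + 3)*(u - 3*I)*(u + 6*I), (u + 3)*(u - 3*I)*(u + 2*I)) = u^2 + u*(3 - 3*I) - 9*I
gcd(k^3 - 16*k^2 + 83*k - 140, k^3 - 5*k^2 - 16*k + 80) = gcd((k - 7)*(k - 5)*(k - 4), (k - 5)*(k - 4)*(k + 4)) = k^2 - 9*k + 20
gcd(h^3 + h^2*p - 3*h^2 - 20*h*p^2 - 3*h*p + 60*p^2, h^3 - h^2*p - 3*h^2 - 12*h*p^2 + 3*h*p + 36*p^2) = -h^2 + 4*h*p + 3*h - 12*p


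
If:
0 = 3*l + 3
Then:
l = -1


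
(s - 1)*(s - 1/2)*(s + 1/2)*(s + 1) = s^4 - 5*s^2/4 + 1/4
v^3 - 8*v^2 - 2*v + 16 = (v - 8)*(v - sqrt(2))*(v + sqrt(2))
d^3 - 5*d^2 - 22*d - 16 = (d - 8)*(d + 1)*(d + 2)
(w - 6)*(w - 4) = w^2 - 10*w + 24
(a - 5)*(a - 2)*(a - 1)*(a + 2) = a^4 - 6*a^3 + a^2 + 24*a - 20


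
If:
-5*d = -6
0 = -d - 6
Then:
No Solution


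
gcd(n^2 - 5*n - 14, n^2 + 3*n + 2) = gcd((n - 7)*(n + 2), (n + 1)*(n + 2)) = n + 2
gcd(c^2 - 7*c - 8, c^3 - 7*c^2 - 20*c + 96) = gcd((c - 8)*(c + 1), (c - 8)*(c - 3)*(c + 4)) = c - 8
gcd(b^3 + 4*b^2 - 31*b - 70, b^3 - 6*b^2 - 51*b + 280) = b^2 + 2*b - 35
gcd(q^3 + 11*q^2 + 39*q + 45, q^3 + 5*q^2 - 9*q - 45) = q^2 + 8*q + 15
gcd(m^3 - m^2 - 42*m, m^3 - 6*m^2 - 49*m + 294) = m - 7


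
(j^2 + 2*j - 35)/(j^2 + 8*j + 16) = (j^2 + 2*j - 35)/(j^2 + 8*j + 16)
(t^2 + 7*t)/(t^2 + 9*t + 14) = t/(t + 2)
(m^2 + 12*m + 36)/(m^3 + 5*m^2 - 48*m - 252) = 1/(m - 7)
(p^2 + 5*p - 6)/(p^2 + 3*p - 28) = (p^2 + 5*p - 6)/(p^2 + 3*p - 28)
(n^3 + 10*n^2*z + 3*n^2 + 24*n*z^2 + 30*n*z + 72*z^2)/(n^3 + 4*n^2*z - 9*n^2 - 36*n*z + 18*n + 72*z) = (n^2 + 6*n*z + 3*n + 18*z)/(n^2 - 9*n + 18)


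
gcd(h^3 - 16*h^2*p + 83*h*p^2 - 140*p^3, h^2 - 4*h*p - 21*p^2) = -h + 7*p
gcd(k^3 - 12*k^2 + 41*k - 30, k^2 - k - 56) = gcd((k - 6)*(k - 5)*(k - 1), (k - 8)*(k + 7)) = 1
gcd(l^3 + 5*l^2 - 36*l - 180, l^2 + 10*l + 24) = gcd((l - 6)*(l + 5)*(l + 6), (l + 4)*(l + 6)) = l + 6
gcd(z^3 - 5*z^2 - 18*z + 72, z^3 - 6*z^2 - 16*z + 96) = z^2 - 2*z - 24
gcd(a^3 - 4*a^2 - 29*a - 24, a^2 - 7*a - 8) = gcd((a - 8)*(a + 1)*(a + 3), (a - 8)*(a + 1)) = a^2 - 7*a - 8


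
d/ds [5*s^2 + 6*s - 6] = 10*s + 6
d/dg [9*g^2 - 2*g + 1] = 18*g - 2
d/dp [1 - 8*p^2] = -16*p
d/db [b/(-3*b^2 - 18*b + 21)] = (b^2 + 7)/(3*(b^4 + 12*b^3 + 22*b^2 - 84*b + 49))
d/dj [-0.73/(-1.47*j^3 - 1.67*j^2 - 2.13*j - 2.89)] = (-3.2193*j^2 - 2.4382*j - 1.5549)/(1.47*j^3 + 1.67*j^2 + 2.13*j + 2.89)^2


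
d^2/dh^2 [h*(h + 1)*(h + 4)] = 6*h + 10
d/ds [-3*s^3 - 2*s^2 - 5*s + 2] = -9*s^2 - 4*s - 5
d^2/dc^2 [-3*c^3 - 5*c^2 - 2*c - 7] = -18*c - 10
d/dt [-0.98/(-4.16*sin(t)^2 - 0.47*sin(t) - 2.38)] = -(8.1536*sin(t) + 0.4606)*cos(t)/(4.16*sin(t)^2 + 0.47*sin(t) + 2.38)^2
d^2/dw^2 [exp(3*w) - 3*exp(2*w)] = (9*exp(w) - 12)*exp(2*w)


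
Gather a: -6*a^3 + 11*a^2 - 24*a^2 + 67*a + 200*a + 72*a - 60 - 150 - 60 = -6*a^3 - 13*a^2 + 339*a - 270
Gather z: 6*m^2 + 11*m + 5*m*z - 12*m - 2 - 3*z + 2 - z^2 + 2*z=6*m^2 - m - z^2 + z*(5*m - 1)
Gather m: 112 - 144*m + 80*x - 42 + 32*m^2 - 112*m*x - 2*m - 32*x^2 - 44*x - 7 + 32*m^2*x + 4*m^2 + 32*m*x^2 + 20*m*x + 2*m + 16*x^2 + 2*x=m^2*(32*x + 36) + m*(32*x^2 - 92*x - 144) - 16*x^2 + 38*x + 63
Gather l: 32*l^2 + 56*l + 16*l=32*l^2 + 72*l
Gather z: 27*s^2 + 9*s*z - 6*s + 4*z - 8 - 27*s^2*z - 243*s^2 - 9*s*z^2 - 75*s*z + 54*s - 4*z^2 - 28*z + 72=-216*s^2 + 48*s + z^2*(-9*s - 4) + z*(-27*s^2 - 66*s - 24) + 64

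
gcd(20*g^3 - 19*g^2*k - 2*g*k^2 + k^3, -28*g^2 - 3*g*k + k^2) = 4*g + k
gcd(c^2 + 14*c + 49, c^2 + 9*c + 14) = c + 7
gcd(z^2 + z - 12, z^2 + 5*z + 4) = z + 4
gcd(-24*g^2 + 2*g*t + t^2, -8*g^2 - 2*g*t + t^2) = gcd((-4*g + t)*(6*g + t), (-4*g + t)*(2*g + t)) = -4*g + t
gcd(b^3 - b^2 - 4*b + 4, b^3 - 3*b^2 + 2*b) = b^2 - 3*b + 2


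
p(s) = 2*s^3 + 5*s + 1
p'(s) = 6*s^2 + 5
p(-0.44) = -1.37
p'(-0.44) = 6.16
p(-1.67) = -16.66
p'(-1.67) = 21.73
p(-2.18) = -30.62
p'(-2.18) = 33.51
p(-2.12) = -28.66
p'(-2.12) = 31.97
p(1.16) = 9.92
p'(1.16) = 13.07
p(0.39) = 3.07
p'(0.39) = 5.91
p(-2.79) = -56.39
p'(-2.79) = 51.70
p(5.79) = 418.16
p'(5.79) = 206.14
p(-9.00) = -1502.00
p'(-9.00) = 491.00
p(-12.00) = -3515.00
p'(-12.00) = 869.00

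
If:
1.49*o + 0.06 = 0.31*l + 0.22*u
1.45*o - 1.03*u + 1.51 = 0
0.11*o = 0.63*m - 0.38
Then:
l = 2.70456062291435*u - 4.81179087875417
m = 0.124028461959496*u + 0.421346469622332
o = 0.710344827586207*u - 1.04137931034483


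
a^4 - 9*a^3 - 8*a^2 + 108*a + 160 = (a - 8)*(a - 5)*(a + 2)^2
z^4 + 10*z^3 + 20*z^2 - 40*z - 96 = (z - 2)*(z + 2)*(z + 4)*(z + 6)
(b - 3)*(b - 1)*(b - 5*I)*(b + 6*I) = b^4 - 4*b^3 + I*b^3 + 33*b^2 - 4*I*b^2 - 120*b + 3*I*b + 90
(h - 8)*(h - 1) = h^2 - 9*h + 8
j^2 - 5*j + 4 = (j - 4)*(j - 1)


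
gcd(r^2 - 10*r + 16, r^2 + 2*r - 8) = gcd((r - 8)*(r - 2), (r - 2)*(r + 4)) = r - 2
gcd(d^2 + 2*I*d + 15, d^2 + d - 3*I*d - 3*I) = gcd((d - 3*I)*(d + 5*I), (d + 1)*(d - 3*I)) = d - 3*I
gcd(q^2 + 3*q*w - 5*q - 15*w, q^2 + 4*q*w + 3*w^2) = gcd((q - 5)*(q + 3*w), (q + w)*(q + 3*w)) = q + 3*w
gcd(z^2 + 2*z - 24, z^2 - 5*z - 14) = 1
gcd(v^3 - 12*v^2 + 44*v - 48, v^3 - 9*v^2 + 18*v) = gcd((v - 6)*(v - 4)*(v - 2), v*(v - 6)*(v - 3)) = v - 6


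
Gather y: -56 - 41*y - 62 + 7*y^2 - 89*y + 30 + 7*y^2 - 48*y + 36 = 14*y^2 - 178*y - 52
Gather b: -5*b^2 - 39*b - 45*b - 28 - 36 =-5*b^2 - 84*b - 64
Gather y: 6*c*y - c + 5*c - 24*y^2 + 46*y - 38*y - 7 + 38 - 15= 4*c - 24*y^2 + y*(6*c + 8) + 16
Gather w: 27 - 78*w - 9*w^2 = -9*w^2 - 78*w + 27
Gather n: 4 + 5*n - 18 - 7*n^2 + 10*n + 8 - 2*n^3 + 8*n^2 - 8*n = -2*n^3 + n^2 + 7*n - 6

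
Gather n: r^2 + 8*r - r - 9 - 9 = r^2 + 7*r - 18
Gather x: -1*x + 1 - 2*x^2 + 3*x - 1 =-2*x^2 + 2*x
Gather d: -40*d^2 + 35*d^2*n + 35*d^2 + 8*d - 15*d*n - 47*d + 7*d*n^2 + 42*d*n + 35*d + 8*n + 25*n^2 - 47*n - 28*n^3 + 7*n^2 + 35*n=d^2*(35*n - 5) + d*(7*n^2 + 27*n - 4) - 28*n^3 + 32*n^2 - 4*n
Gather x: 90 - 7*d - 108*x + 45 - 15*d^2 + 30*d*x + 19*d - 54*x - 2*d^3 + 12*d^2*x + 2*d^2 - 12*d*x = -2*d^3 - 13*d^2 + 12*d + x*(12*d^2 + 18*d - 162) + 135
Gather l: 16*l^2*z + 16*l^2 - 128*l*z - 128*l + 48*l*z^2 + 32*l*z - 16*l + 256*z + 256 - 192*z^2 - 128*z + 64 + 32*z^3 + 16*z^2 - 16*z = l^2*(16*z + 16) + l*(48*z^2 - 96*z - 144) + 32*z^3 - 176*z^2 + 112*z + 320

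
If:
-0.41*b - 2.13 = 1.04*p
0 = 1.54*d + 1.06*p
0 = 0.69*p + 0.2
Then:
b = -4.46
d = 0.20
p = -0.29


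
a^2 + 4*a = a*(a + 4)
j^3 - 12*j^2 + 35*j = j*(j - 7)*(j - 5)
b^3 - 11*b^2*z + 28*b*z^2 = b*(b - 7*z)*(b - 4*z)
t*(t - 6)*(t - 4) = t^3 - 10*t^2 + 24*t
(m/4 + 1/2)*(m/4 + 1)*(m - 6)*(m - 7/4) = m^4/16 - 7*m^3/64 - 7*m^2/4 + m/16 + 21/4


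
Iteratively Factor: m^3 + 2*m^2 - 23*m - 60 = (m - 5)*(m^2 + 7*m + 12) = (m - 5)*(m + 3)*(m + 4)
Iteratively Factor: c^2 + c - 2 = (c - 1)*(c + 2)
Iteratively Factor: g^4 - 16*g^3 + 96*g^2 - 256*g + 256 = (g - 4)*(g^3 - 12*g^2 + 48*g - 64) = (g - 4)^2*(g^2 - 8*g + 16) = (g - 4)^3*(g - 4)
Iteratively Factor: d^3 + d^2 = (d + 1)*(d^2) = d*(d + 1)*(d)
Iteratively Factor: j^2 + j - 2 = (j + 2)*(j - 1)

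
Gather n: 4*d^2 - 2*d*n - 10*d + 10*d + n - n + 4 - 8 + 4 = 4*d^2 - 2*d*n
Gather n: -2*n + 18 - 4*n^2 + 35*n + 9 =-4*n^2 + 33*n + 27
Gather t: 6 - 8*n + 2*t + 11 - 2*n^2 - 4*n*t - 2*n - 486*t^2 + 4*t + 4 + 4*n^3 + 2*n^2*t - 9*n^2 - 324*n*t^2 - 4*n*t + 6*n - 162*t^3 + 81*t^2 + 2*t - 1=4*n^3 - 11*n^2 - 4*n - 162*t^3 + t^2*(-324*n - 405) + t*(2*n^2 - 8*n + 8) + 20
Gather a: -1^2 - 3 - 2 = -6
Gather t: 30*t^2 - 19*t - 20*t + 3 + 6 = 30*t^2 - 39*t + 9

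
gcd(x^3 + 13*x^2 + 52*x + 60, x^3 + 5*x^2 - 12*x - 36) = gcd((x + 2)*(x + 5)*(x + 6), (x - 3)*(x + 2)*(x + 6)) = x^2 + 8*x + 12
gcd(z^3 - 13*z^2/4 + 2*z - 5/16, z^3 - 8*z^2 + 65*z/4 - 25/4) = z^2 - 3*z + 5/4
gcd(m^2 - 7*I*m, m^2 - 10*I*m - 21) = m - 7*I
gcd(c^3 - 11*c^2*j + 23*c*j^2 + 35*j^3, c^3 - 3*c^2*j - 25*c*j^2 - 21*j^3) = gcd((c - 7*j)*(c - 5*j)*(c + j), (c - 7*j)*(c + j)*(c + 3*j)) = c^2 - 6*c*j - 7*j^2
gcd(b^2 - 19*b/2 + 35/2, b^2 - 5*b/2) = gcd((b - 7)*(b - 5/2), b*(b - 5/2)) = b - 5/2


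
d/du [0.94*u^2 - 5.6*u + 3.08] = 1.88*u - 5.6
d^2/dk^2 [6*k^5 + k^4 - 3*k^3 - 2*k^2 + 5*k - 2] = 120*k^3 + 12*k^2 - 18*k - 4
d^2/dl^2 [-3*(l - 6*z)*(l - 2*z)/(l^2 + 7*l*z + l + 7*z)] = 6*(-(l - 6*z)*(l - 2*z)*(2*l + 7*z + 1)^2 + ((l - 6*z)*(l - 2*z) + (l - 6*z)*(2*l + 7*z + 1) + (l - 2*z)*(2*l + 7*z + 1))*(l^2 + 7*l*z + l + 7*z) - (l^2 + 7*l*z + l + 7*z)^2)/(l^2 + 7*l*z + l + 7*z)^3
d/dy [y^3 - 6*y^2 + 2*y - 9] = 3*y^2 - 12*y + 2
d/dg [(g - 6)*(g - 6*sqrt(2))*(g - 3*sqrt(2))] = 3*g^2 - 18*sqrt(2)*g - 12*g + 36 + 54*sqrt(2)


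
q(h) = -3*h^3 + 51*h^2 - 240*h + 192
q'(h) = -9*h^2 + 102*h - 240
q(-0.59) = 351.97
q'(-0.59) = -303.31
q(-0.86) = 438.03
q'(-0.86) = -334.38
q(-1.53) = 689.33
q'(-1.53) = -417.13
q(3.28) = -152.38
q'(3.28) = -2.27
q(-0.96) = 472.06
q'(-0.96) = -346.21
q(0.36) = 112.07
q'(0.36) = -204.45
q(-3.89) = 2073.93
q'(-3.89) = -772.97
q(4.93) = -111.12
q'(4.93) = 44.12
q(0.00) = 192.00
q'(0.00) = -240.00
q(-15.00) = 25392.00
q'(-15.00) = -3795.00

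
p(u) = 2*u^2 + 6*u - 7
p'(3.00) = 18.00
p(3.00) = 29.00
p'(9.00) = 42.00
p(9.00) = 209.00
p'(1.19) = 10.76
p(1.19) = 2.97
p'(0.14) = 6.56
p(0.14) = -6.12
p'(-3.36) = -7.44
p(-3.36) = -4.58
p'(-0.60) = 3.60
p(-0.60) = -9.88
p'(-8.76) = -29.04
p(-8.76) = 93.92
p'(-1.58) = -0.32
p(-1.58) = -11.49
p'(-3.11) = -6.44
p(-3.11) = -6.32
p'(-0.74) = 3.04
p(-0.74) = -10.34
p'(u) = 4*u + 6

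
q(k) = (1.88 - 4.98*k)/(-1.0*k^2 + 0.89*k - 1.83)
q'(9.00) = -0.06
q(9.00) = 0.57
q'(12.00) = -0.04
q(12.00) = 0.43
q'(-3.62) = -0.22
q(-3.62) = -1.10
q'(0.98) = 1.72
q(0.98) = 1.56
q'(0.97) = 1.76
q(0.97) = 1.55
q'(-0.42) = 0.88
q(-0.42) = -1.67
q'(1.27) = 0.78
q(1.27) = 1.92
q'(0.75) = 2.51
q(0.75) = 1.08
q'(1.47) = 0.31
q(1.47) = 2.03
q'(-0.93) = -0.03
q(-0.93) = -1.85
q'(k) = (1.88 - 4.98*k)*(2.0*k - 0.89)/(-1.0*k^2 + 0.89*k - 1.83)^2 - 4.98/(-1.0*k^2 + 0.89*k - 1.83)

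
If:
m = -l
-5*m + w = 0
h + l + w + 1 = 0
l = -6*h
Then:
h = -1/25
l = 6/25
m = -6/25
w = -6/5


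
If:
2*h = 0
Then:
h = 0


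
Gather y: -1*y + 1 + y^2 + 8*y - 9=y^2 + 7*y - 8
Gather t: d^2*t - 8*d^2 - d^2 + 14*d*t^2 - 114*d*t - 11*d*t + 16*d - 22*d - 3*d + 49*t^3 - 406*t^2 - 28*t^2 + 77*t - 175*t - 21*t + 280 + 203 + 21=-9*d^2 - 9*d + 49*t^3 + t^2*(14*d - 434) + t*(d^2 - 125*d - 119) + 504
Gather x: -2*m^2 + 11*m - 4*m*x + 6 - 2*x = -2*m^2 + 11*m + x*(-4*m - 2) + 6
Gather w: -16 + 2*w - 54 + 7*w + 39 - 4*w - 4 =5*w - 35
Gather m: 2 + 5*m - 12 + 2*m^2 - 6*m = 2*m^2 - m - 10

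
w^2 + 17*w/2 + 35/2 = (w + 7/2)*(w + 5)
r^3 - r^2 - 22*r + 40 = (r - 4)*(r - 2)*(r + 5)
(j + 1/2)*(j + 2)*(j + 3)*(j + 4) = j^4 + 19*j^3/2 + 61*j^2/2 + 37*j + 12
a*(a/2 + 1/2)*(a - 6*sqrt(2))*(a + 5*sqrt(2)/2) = a^4/2 - 7*sqrt(2)*a^3/4 + a^3/2 - 15*a^2 - 7*sqrt(2)*a^2/4 - 15*a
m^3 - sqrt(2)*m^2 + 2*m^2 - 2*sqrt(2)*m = m*(m + 2)*(m - sqrt(2))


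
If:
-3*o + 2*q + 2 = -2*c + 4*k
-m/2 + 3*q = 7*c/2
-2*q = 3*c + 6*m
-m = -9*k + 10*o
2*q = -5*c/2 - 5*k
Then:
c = -3800/18811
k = 3460/18811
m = 3200/18811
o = 2794/18811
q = -300/1447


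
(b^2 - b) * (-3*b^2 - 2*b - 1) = -3*b^4 + b^3 + b^2 + b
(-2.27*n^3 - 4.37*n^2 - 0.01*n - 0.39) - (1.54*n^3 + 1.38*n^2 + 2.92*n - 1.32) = -3.81*n^3 - 5.75*n^2 - 2.93*n + 0.93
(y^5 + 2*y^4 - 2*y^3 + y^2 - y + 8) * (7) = 7*y^5 + 14*y^4 - 14*y^3 + 7*y^2 - 7*y + 56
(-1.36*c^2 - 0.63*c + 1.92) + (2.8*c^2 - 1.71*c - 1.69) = 1.44*c^2 - 2.34*c + 0.23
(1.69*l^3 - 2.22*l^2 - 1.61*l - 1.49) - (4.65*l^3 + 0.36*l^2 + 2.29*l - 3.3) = -2.96*l^3 - 2.58*l^2 - 3.9*l + 1.81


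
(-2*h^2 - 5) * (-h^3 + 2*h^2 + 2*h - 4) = 2*h^5 - 4*h^4 + h^3 - 2*h^2 - 10*h + 20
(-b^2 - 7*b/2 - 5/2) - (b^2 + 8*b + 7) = -2*b^2 - 23*b/2 - 19/2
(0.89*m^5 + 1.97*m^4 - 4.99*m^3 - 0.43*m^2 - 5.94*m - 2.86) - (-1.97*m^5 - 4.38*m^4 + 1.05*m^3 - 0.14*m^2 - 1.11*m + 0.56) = 2.86*m^5 + 6.35*m^4 - 6.04*m^3 - 0.29*m^2 - 4.83*m - 3.42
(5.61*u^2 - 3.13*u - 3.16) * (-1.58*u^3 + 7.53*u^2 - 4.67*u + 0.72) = -8.8638*u^5 + 47.1887*u^4 - 44.7748*u^3 - 5.1385*u^2 + 12.5036*u - 2.2752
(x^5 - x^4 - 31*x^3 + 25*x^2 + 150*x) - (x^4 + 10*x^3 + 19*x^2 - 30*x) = x^5 - 2*x^4 - 41*x^3 + 6*x^2 + 180*x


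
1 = 1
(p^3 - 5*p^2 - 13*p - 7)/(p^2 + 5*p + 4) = (p^2 - 6*p - 7)/(p + 4)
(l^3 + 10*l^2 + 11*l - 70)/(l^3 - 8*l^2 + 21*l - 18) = (l^2 + 12*l + 35)/(l^2 - 6*l + 9)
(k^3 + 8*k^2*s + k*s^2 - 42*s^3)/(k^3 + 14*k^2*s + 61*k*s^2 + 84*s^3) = (k - 2*s)/(k + 4*s)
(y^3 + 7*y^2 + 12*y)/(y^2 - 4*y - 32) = y*(y + 3)/(y - 8)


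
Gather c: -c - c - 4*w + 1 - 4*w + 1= -2*c - 8*w + 2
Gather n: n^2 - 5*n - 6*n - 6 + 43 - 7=n^2 - 11*n + 30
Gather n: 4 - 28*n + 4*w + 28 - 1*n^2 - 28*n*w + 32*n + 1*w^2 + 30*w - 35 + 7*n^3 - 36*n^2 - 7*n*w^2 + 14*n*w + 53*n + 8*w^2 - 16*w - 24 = 7*n^3 - 37*n^2 + n*(-7*w^2 - 14*w + 57) + 9*w^2 + 18*w - 27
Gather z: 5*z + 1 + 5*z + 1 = 10*z + 2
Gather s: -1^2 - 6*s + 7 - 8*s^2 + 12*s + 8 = -8*s^2 + 6*s + 14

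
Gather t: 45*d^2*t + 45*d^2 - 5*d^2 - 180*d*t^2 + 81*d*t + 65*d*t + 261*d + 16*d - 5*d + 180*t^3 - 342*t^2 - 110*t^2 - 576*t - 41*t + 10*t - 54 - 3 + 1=40*d^2 + 272*d + 180*t^3 + t^2*(-180*d - 452) + t*(45*d^2 + 146*d - 607) - 56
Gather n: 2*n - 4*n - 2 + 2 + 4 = 4 - 2*n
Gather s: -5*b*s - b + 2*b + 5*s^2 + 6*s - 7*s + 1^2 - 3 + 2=b + 5*s^2 + s*(-5*b - 1)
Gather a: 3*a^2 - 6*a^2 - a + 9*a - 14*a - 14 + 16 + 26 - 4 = -3*a^2 - 6*a + 24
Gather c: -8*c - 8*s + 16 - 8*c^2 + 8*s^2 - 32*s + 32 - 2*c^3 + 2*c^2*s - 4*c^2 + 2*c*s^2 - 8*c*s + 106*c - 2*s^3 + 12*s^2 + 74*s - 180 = -2*c^3 + c^2*(2*s - 12) + c*(2*s^2 - 8*s + 98) - 2*s^3 + 20*s^2 + 34*s - 132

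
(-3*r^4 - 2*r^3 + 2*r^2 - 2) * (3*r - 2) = -9*r^5 + 10*r^3 - 4*r^2 - 6*r + 4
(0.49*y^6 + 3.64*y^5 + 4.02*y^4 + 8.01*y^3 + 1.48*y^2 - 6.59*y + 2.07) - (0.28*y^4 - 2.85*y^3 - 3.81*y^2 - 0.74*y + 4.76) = 0.49*y^6 + 3.64*y^5 + 3.74*y^4 + 10.86*y^3 + 5.29*y^2 - 5.85*y - 2.69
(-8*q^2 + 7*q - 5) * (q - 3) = -8*q^3 + 31*q^2 - 26*q + 15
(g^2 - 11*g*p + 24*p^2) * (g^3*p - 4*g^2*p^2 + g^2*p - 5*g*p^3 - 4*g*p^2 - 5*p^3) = g^5*p - 15*g^4*p^2 + g^4*p + 63*g^3*p^3 - 15*g^3*p^2 - 41*g^2*p^4 + 63*g^2*p^3 - 120*g*p^5 - 41*g*p^4 - 120*p^5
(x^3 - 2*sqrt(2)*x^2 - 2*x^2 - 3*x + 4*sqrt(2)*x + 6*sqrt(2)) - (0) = x^3 - 2*sqrt(2)*x^2 - 2*x^2 - 3*x + 4*sqrt(2)*x + 6*sqrt(2)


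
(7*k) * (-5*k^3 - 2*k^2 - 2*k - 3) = -35*k^4 - 14*k^3 - 14*k^2 - 21*k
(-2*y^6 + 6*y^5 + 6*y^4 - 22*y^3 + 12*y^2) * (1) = -2*y^6 + 6*y^5 + 6*y^4 - 22*y^3 + 12*y^2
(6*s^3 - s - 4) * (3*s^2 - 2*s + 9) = 18*s^5 - 12*s^4 + 51*s^3 - 10*s^2 - s - 36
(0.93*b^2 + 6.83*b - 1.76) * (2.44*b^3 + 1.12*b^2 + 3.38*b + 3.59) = 2.2692*b^5 + 17.7068*b^4 + 6.4986*b^3 + 24.4529*b^2 + 18.5709*b - 6.3184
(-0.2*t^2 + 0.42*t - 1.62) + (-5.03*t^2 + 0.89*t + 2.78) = -5.23*t^2 + 1.31*t + 1.16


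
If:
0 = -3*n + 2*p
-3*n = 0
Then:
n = 0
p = 0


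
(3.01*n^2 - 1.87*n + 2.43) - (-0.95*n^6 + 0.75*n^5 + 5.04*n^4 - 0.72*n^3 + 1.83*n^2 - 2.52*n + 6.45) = 0.95*n^6 - 0.75*n^5 - 5.04*n^4 + 0.72*n^3 + 1.18*n^2 + 0.65*n - 4.02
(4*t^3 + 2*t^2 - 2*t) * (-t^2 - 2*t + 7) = -4*t^5 - 10*t^4 + 26*t^3 + 18*t^2 - 14*t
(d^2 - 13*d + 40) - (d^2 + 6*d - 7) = 47 - 19*d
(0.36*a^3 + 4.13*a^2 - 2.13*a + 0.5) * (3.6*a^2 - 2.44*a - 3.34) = 1.296*a^5 + 13.9896*a^4 - 18.9476*a^3 - 6.797*a^2 + 5.8942*a - 1.67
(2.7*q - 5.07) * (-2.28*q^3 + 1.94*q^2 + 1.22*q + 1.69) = -6.156*q^4 + 16.7976*q^3 - 6.5418*q^2 - 1.6224*q - 8.5683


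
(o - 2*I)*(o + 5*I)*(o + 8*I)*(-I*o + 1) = -I*o^4 + 12*o^3 + 25*I*o^2 + 66*o + 80*I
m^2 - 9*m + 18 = (m - 6)*(m - 3)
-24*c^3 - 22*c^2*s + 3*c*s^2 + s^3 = (-4*c + s)*(c + s)*(6*c + s)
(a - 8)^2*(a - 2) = a^3 - 18*a^2 + 96*a - 128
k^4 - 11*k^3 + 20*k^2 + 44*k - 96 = (k - 8)*(k - 3)*(k - 2)*(k + 2)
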